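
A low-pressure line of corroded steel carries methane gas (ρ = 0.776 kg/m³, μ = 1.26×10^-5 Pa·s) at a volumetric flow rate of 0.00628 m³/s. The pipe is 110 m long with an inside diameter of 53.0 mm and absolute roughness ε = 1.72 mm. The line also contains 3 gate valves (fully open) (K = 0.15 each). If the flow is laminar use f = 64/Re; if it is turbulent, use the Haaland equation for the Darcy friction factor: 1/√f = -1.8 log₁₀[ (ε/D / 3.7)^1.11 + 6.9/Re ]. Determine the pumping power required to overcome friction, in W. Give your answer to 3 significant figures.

Cross-sectional area A = πD²/4 = π(0.053)²/4 = 0.002206 m²; mean velocity V = Q/A = 0.00628/0.002206 = 2.847 m/s.
Reynolds number Re = ρVD/μ = 0.776 · 2.847 · 0.053 / 1.26e-05 = 9291.
Re > 4000 → turbulent. Relative roughness ε/D = 0.00172/0.053 = 0.0325. Haaland: 1/√f = -1.8 log₁₀[(0.0325/3.7)^1.11 + 6.9/9291] = -1.8 log₁₀[0.00521 + 0.000743] = 4.006, so f = 0.06233.
Total minor-loss coefficient ΣK = 3·0.15 = 0.45.
ΔP = [f·L/D + ΣK]·(ρV²/2) = [0.06233·110/0.053 + 0.45]·(0.776·2.847²/2) = [129.4 + 0.45]·3.144 = 408.1 Pa.
Pumping power P = QΔP = 0.00628·408.1 = 2.563 W = 2.56 W.

P ≈ 2.56 W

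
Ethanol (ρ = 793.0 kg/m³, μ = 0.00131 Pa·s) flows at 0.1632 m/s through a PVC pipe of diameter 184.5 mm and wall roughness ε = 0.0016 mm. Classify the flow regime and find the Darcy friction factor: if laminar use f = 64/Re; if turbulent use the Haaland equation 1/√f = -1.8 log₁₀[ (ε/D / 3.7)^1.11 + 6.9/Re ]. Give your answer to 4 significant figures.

f ≈ 0.02637

Re = ρVD/μ = 793·0.1632·0.1845/0.00131 = 1.823e+04.
Re > 4000 → turbulent. ε/D = 1.6e-06/0.1845 = 8.67e-06; Haaland: 1/√f = -1.8 log₁₀[5.63e-07 + 0.000379] = 6.158, so f = 0.02637.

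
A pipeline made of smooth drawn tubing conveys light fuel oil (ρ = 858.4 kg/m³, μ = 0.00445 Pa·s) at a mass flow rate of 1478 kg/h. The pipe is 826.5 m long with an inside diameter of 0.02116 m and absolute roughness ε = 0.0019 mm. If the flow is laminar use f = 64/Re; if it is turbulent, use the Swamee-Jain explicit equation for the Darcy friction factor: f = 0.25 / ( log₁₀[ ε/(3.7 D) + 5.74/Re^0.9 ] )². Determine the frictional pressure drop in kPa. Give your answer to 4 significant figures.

ṁ = 1478 kg/h = 1478/3600 = 0.4106 kg/s.
A = πD²/4 = π(0.02116)²/4 = 0.0003517 m²; mean velocity V = ṁ/(ρA) = 0.4106/(858.4 · 0.0003517) = 1.36 m/s.
Reynolds number Re = ρVD/μ = 858.4 · 1.36 · 0.02116 / 0.00445 = 5551.
Re > 4000 → turbulent. Relative roughness ε/D = 1.9e-06/0.02116 = 8.98e-05. Swamee-Jain: f = 0.25/(log₁₀[8.98e-05/3.7 + 5.74/5551^0.9])² = 0.25/(log₁₀[2.43e-05 + 0.00245])² = 0.25/(-2.607)² = 0.03679.
Darcy-Weisbach: ΔP = f(L/D)(ρV²/2) = 0.03679·(826.5/0.02116)·(858.4·1.36²/2) = 0.03679·3.906e+04·793.9 = 1.141e+06 Pa.
ΔP = 1.141e+06 Pa = 1141 kPa.

ΔP ≈ 1141 kPa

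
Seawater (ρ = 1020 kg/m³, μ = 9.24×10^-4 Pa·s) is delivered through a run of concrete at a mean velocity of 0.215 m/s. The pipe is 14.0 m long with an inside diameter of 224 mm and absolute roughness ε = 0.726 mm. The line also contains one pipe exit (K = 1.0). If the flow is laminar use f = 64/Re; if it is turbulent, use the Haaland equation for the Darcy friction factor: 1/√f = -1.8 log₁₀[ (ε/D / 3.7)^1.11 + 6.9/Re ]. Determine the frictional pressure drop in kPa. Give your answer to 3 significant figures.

ΔP ≈ 0.0660 kPa

Reynolds number Re = ρVD/μ = 1020 · 0.215 · 0.224 / 0.000924 = 5.316e+04.
Re > 4000 → turbulent. Relative roughness ε/D = 0.000726/0.224 = 0.00324. Haaland: 1/√f = -1.8 log₁₀[(0.00324/3.7)^1.11 + 6.9/5.316e+04] = -1.8 log₁₀[0.000404 + 0.00013] = 5.891, so f = 0.02881.
Total minor-loss coefficient ΣK = 1·1 = 1.
ΔP = [f·L/D + ΣK]·(ρV²/2) = [0.02881·14/0.224 + 1]·(1020·0.215²/2) = [1.801 + 1]·23.57 = 66.03 Pa.
ΔP = 66.03 Pa = 0.0660 kPa.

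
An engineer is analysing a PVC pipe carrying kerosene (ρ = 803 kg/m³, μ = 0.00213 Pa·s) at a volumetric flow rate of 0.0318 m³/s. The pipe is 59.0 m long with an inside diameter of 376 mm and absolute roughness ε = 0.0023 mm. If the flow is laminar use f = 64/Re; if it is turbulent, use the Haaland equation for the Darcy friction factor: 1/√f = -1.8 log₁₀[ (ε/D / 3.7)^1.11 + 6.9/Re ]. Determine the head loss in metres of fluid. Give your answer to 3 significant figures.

Cross-sectional area A = πD²/4 = π(0.376)²/4 = 0.111 m²; mean velocity V = Q/A = 0.0318/0.111 = 0.2864 m/s.
Reynolds number Re = ρVD/μ = 803 · 0.2864 · 0.376 / 0.00213 = 4.06e+04.
Re > 4000 → turbulent. Relative roughness ε/D = 2.3e-06/0.376 = 6.12e-06. Haaland: 1/√f = -1.8 log₁₀[(6.12e-06/3.7)^1.11 + 6.9/4.06e+04] = -1.8 log₁₀[3.82e-07 + 0.00017] = 6.784, so f = 0.02173.
Darcy-Weisbach: ΔP = f(L/D)(ρV²/2) = 0.02173·(59/0.376)·(803·0.2864²/2) = 0.02173·156.9·32.93 = 112.3 Pa.
Head loss h_f = ΔP/(ρg) = 112.3/(803·9.81) = 0.0143 m.

h_f ≈ 0.0143 m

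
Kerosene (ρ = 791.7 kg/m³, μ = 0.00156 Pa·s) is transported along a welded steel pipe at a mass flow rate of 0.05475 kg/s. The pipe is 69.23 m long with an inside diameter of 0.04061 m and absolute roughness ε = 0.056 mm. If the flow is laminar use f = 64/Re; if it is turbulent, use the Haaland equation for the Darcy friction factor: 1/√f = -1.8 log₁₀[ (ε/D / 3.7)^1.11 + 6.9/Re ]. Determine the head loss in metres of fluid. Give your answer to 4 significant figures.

A = πD²/4 = π(0.04061)²/4 = 0.001295 m²; mean velocity V = ṁ/(ρA) = 0.05475/(791.7 · 0.001295) = 0.05339 m/s.
Reynolds number Re = ρVD/μ = 791.7 · 0.05339 · 0.04061 / 0.00156 = 1100.
Re < 2300 → laminar flow, so f = 64/Re = 64/1100 = 0.05816 (the turbulent correlation is not needed).
Darcy-Weisbach: ΔP = f(L/D)(ρV²/2) = 0.05816·(69.23/0.04061)·(791.7·0.05339²/2) = 0.05816·1705·1.128 = 111.9 Pa.
Head loss h_f = ΔP/(ρg) = 111.9/(791.7·9.81) = 0.01441 m.

h_f ≈ 0.01441 m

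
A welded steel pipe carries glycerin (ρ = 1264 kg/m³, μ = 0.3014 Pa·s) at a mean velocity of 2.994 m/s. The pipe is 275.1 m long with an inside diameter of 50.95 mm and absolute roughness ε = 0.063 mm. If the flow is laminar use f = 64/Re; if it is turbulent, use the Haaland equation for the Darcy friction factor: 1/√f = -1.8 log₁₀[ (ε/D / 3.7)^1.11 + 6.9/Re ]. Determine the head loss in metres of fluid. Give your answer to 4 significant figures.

h_f ≈ 246.8 m

Reynolds number Re = ρVD/μ = 1264 · 2.994 · 0.05095 / 0.301 = 639.7.
Re < 2300 → laminar flow, so f = 64/Re = 64/639.7 = 0.1 (the turbulent correlation is not needed).
Darcy-Weisbach: ΔP = f(L/D)(ρV²/2) = 0.1·(275.1/0.05095)·(1264·2.994²/2) = 0.1·5399·5665 = 3.06e+06 Pa.
Head loss h_f = ΔP/(ρg) = 3.06e+06/(1264·9.81) = 246.8 m.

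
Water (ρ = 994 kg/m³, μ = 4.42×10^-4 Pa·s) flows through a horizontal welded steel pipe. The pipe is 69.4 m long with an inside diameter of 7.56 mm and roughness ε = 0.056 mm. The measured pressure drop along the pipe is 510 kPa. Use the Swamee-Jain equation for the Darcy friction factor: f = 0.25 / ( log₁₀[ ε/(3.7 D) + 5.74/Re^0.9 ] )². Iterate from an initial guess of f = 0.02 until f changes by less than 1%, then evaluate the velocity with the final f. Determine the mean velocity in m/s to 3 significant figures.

Rearranging Darcy-Weisbach: V = √(2·ΔP·D/(f·L·ρ)). With ε/D = 5.6e-05/0.00756 = 0.00741, iterate starting from f = 0.02:
  f = 0.02 → V = √(2·5.1e+05·0.00756/(0.02·69.4·994)) = 2.364 m/s; Re = ρVD/μ = 4.019e+04; f → 0.0365
  f = 0.0365 → V = 1.75 m/s; Re = 2.975e+04; f → 0.03713
  f = 0.03713 → V = 1.735 m/s; Re = 2.95e+04; f → 0.03715
Converged (Δf/f < 1%). With the final f = 0.03715: V = √(2·5.1e+05·0.00756/(0.03715·69.4·994)) = 1.735 m/s.

V ≈ 1.73 m/s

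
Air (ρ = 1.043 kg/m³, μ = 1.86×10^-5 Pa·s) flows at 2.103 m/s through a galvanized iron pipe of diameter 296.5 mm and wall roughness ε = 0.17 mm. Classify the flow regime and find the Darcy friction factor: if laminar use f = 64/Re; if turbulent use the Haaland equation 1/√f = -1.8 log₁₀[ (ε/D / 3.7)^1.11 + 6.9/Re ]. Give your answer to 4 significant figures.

f ≈ 0.02393

Re = ρVD/μ = 1.043·2.103·0.2965/1.86e-05 = 3.497e+04.
Re > 4000 → turbulent. ε/D = 0.00017/0.2965 = 0.000573; Haaland: 1/√f = -1.8 log₁₀[5.9e-05 + 0.000197] = 6.464, so f = 0.02393.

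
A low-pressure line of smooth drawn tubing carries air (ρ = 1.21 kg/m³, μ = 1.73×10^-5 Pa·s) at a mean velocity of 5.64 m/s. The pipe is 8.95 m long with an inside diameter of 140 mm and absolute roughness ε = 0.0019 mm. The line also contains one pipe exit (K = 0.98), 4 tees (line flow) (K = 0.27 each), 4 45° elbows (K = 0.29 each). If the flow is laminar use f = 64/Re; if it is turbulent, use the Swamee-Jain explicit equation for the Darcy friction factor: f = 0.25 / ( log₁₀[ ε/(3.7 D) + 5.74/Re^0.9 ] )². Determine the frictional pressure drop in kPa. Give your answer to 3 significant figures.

ΔP ≈ 0.0870 kPa

Reynolds number Re = ρVD/μ = 1.21 · 5.64 · 0.14 / 1.73e-05 = 5.523e+04.
Re > 4000 → turbulent. Relative roughness ε/D = 1.9e-06/0.14 = 1.36e-05. Swamee-Jain: f = 0.25/(log₁₀[1.36e-05/3.7 + 5.74/5.523e+04^0.9])² = 0.25/(log₁₀[3.67e-06 + 0.00031])² = 0.25/(-3.504)² = 0.02036.
Total minor-loss coefficient ΣK = 1·0.98 + 4·0.27 + 4·0.29 = 3.22.
ΔP = [f·L/D + ΣK]·(ρV²/2) = [0.02036·8.95/0.14 + 3.22]·(1.21·5.64²/2) = [1.302 + 3.22]·19.24 = 87.02 Pa.
ΔP = 87.02 Pa = 0.0870 kPa.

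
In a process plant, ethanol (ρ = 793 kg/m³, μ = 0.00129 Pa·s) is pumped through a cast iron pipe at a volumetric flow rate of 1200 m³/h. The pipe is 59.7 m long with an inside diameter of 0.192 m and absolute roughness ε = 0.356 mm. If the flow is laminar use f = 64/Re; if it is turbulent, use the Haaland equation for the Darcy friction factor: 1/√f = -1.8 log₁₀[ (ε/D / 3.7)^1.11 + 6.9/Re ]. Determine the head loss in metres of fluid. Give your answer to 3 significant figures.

Q = 1200 m³/h = 1200/3600 = 0.3333 m³/s.
Cross-sectional area A = πD²/4 = π(0.192)²/4 = 0.02895 m²; mean velocity V = Q/A = 0.3333/0.02895 = 11.51 m/s.
Reynolds number Re = ρVD/μ = 793 · 11.51 · 0.192 / 0.00129 = 1.359e+06.
Re > 4000 → turbulent. Relative roughness ε/D = 0.000356/0.192 = 0.00185. Haaland: 1/√f = -1.8 log₁₀[(0.00185/3.7)^1.11 + 6.9/1.359e+06] = -1.8 log₁₀[0.000217 + 5.08e-06] = 6.575, so f = 0.02313.
Darcy-Weisbach: ΔP = f(L/D)(ρV²/2) = 0.02313·(59.7/0.192)·(793·11.51²/2) = 0.02313·310.9·5.256e+04 = 3.78e+05 Pa.
Head loss h_f = ΔP/(ρg) = 3.78e+05/(793·9.81) = 48.6 m.

h_f ≈ 48.6 m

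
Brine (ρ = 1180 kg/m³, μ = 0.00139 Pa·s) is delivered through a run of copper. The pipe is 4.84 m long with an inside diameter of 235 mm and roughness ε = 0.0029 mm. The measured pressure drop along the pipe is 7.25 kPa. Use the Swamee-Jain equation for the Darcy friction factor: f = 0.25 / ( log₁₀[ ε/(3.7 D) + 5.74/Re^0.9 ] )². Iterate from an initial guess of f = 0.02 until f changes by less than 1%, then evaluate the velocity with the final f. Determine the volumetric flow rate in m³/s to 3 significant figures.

Q ≈ 0.315 m³/s

Rearranging Darcy-Weisbach: V = √(2·ΔP·D/(f·L·ρ)). With ε/D = 2.9e-06/0.235 = 1.23e-05, iterate starting from f = 0.02:
  f = 0.02 → V = √(2·7250·0.235/(0.02·4.84·1180)) = 5.462 m/s; Re = ρVD/μ = 1.09e+06; f → 0.01176
  f = 0.01176 → V = 7.123 m/s; Re = 1.421e+06; f → 0.01132
  f = 0.01132 → V = 7.259 m/s; Re = 1.448e+06; f → 0.01129
Converged (Δf/f < 1%). With the final f = 0.01129: V = √(2·7250·0.235/(0.01129·4.84·1180)) = 7.269 m/s.
Q = V·A = 7.269·(π/4·0.235²) = 0.3153 m³/s = 0.315 m³/s.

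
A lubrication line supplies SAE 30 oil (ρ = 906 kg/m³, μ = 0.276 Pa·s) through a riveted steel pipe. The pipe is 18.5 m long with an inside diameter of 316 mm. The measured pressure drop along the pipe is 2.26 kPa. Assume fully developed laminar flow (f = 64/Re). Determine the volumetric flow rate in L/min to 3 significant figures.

For laminar flow, f = 64/Re with Re = ρVD/μ, so Darcy-Weisbach reduces to ΔP = 32μLV/D². Solving for V: V = ΔP·D²/(32μL) = 2260·(0.316)²/(32·0.276·18.5) = 1.381 m/s.
Check: Re = ρVD/μ = 906·1.381·0.316/0.276 = 1433 < 2300, so the laminar assumption holds.
Q = V·A = 1.381·(π/4·0.316²) = 0.1083 m³/s = 6500 L/min.

Q ≈ 6500 L/min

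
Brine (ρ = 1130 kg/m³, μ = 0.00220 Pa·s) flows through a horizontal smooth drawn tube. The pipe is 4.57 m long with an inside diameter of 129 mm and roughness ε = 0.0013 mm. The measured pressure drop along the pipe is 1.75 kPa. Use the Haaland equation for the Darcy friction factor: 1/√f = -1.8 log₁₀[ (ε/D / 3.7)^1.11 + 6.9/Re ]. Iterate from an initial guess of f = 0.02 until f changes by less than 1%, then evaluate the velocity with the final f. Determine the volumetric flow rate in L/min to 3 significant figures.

Q ≈ 1810 L/min

Rearranging Darcy-Weisbach: V = √(2·ΔP·D/(f·L·ρ)). With ε/D = 1.3e-06/0.129 = 1.01e-05, iterate starting from f = 0.02:
  f = 0.02 → V = √(2·1750·0.129/(0.02·4.57·1130)) = 2.091 m/s; Re = ρVD/μ = 1.385e+05; f → 0.01672
  f = 0.01672 → V = 2.287 m/s; Re = 1.515e+05; f → 0.01642
  f = 0.01642 → V = 2.307 m/s; Re = 1.529e+05; f → 0.01639
Converged (Δf/f < 1%). With the final f = 0.01639: V = √(2·1750·0.129/(0.01639·4.57·1130)) = 2.309 m/s.
Q = V·A = 2.309·(π/4·0.129²) = 0.03018 m³/s = 1810 L/min.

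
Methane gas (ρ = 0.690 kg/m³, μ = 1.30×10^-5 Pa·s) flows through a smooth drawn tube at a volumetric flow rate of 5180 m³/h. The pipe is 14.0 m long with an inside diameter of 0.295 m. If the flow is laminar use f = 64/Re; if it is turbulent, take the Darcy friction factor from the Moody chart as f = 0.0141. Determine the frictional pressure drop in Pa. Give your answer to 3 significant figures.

ΔP ≈ 102 Pa

Q = 5180 m³/h = 5180/3600 = 1.439 m³/s.
Cross-sectional area A = πD²/4 = π(0.295)²/4 = 0.06835 m²; mean velocity V = Q/A = 1.439/0.06835 = 21.05 m/s.
Reynolds number Re = ρVD/μ = 0.69 · 21.05 · 0.295 / 1.3e-05 = 3.296e+05.
Re > 4000 → turbulent; use the Moody-chart value f = 0.0141.
Darcy-Weisbach: ΔP = f(L/D)(ρV²/2) = 0.0141·(14/0.295)·(0.69·21.05²/2) = 0.0141·47.46·152.9 = 102.3 Pa.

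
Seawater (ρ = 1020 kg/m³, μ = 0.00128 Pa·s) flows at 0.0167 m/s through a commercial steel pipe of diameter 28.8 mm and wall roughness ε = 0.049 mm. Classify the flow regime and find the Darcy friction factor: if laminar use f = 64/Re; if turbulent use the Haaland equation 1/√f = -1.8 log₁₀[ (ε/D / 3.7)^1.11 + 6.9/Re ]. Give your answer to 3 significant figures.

f ≈ 0.167

Re = ρVD/μ = 1020·0.0167·0.0288/0.00128 = 383.3.
Re < 2300 → laminar, so f = 64/Re = 0.167 (roughness is irrelevant in laminar flow).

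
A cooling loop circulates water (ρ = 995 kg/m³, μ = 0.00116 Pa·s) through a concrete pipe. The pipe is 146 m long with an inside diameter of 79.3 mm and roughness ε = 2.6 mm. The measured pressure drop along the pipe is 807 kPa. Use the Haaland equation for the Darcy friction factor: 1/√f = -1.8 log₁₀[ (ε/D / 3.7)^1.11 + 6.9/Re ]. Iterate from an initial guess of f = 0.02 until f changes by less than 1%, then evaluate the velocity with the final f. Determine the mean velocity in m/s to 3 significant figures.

Rearranging Darcy-Weisbach: V = √(2·ΔP·D/(f·L·ρ)). With ε/D = 0.0026/0.0793 = 0.0328, iterate starting from f = 0.02:
  f = 0.02 → V = √(2·8.07e+05·0.0793/(0.02·146·995)) = 6.637 m/s; Re = ρVD/μ = 4.515e+05; f → 0.05953
  f = 0.05953 → V = 3.847 m/s; Re = 2.617e+05; f → 0.05958
Converged (Δf/f < 1%). With the final f = 0.05958: V = √(2·8.07e+05·0.0793/(0.05958·146·995)) = 3.846 m/s.

V ≈ 3.85 m/s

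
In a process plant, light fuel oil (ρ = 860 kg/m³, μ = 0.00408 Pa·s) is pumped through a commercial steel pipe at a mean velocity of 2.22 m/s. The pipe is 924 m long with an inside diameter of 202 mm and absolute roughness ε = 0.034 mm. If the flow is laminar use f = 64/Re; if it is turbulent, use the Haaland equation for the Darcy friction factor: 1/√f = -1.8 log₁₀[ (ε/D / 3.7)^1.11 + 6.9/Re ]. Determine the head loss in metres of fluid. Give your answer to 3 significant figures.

Reynolds number Re = ρVD/μ = 860 · 2.22 · 0.202 / 0.00408 = 9.452e+04.
Re > 4000 → turbulent. Relative roughness ε/D = 3.4e-05/0.202 = 0.000168. Haaland: 1/√f = -1.8 log₁₀[(0.000168/3.7)^1.11 + 6.9/9.452e+04] = -1.8 log₁₀[1.51e-05 + 7.3e-05] = 7.299, so f = 0.01877.
Darcy-Weisbach: ΔP = f(L/D)(ρV²/2) = 0.01877·(924/0.202)·(860·2.22²/2) = 0.01877·4574·2119 = 1.82e+05 Pa.
Head loss h_f = ΔP/(ρg) = 1.82e+05/(860·9.81) = 21.6 m.

h_f ≈ 21.6 m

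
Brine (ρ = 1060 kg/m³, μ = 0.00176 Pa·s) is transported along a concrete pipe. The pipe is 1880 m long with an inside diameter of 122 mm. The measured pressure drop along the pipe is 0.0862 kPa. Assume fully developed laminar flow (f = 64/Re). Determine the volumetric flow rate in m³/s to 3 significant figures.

For laminar flow, f = 64/Re with Re = ρVD/μ, so Darcy-Weisbach reduces to ΔP = 32μLV/D². Solving for V: V = ΔP·D²/(32μL) = 86.2·(0.122)²/(32·0.00176·1880) = 0.01212 m/s.
Check: Re = ρVD/μ = 1060·0.01212·0.122/0.00176 = 890.3 < 2300, so the laminar assumption holds.
Q = V·A = 0.01212·(π/4·0.122²) = 0.0001416 m³/s = 1.42×10^-4 m³/s.

Q ≈ 1.42×10^-4 m³/s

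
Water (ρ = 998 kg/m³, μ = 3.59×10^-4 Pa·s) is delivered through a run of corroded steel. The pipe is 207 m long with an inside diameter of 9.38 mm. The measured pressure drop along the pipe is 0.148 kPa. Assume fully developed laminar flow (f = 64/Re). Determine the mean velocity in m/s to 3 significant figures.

V ≈ 0.00548 m/s

For laminar flow, f = 64/Re with Re = ρVD/μ, so Darcy-Weisbach reduces to ΔP = 32μLV/D². Solving for V: V = ΔP·D²/(32μL) = 148·(0.00938)²/(32·0.000359·207) = 0.005476 m/s.
Check: Re = ρVD/μ = 998·0.005476·0.00938/0.000359 = 142.8 < 2300, so the laminar assumption holds.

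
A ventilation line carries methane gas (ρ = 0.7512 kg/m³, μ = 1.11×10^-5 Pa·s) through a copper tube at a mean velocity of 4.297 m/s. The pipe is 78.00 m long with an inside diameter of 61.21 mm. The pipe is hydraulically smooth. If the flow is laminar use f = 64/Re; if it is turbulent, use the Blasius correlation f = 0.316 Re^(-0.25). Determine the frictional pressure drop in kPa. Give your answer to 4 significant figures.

ΔP ≈ 0.2418 kPa

Reynolds number Re = ρVD/μ = 0.7512 · 4.297 · 0.06121 / 1.11e-05 = 1.78e+04.
Re > 4000 → turbulent. Smooth-pipe (Blasius): f = 0.316 Re^(-0.25) = 0.316/(1.78e+04)^0.25 = 0.02736.
Darcy-Weisbach: ΔP = f(L/D)(ρV²/2) = 0.02736·(78/0.06121)·(0.7512·4.297²/2) = 0.02736·1274·6.935 = 241.8 Pa.
ΔP = 241.8 Pa = 0.2418 kPa.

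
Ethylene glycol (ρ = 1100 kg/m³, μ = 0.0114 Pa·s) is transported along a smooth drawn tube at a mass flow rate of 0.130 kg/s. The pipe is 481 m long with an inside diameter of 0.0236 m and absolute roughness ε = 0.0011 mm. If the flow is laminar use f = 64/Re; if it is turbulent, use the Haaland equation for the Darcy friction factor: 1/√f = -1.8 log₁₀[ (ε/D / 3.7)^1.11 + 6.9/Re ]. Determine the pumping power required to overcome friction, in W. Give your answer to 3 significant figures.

A = πD²/4 = π(0.0236)²/4 = 0.0004374 m²; mean velocity V = ṁ/(ρA) = 0.13/(1100 · 0.0004374) = 0.2702 m/s.
Reynolds number Re = ρVD/μ = 1100 · 0.2702 · 0.0236 / 0.0114 = 615.2.
Re < 2300 → laminar flow, so f = 64/Re = 64/615.2 = 0.104 (the turbulent correlation is not needed).
Darcy-Weisbach: ΔP = f(L/D)(ρV²/2) = 0.104·(481/0.0236)·(1100·0.2702²/2) = 0.104·2.038e+04·40.15 = 8.512e+04 Pa.
Q = ṁ/ρ = 0.13/1100 = 0.0001182 m³/s.
Pumping power P = QΔP = 0.0001182·8.512e+04 = 10.06 W = 10.1 W.

P ≈ 10.1 W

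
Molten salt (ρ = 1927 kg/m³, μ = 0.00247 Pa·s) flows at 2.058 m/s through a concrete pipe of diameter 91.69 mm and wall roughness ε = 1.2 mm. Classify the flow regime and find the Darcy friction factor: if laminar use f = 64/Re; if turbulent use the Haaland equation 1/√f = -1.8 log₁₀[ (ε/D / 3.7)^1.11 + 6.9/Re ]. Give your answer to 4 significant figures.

Re = ρVD/μ = 1927·2.058·0.09169/0.00247 = 1.472e+05.
Re > 4000 → turbulent. ε/D = 0.0012/0.09169 = 0.0131; Haaland: 1/√f = -1.8 log₁₀[0.0019 + 4.69e-05] = 4.879, so f = 0.04201.

f ≈ 0.04201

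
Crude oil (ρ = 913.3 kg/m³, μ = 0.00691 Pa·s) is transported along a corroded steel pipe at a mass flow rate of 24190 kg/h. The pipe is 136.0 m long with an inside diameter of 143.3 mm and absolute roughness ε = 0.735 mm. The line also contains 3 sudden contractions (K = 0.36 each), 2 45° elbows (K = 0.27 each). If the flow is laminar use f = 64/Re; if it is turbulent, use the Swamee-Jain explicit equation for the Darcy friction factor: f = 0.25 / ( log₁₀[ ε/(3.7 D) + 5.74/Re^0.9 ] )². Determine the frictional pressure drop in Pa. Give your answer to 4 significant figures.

ṁ = 24190 kg/h = 24190/3600 = 6.719 kg/s.
A = πD²/4 = π(0.1433)²/4 = 0.01613 m²; mean velocity V = ṁ/(ρA) = 6.719/(913.3 · 0.01613) = 0.4562 m/s.
Reynolds number Re = ρVD/μ = 913.3 · 0.4562 · 0.1433 / 0.00691 = 8640.
Re > 4000 → turbulent. Relative roughness ε/D = 0.000735/0.1433 = 0.00513. Swamee-Jain: f = 0.25/(log₁₀[0.00513/3.7 + 5.74/8640^0.9])² = 0.25/(log₁₀[0.00139 + 0.00164])² = 0.25/(-2.518)² = 0.03942.
Total minor-loss coefficient ΣK = 3·0.36 + 2·0.27 = 1.62.
ΔP = [f·L/D + ΣK]·(ρV²/2) = [0.03942·136/0.1433 + 1.62]·(913.3·0.4562²/2) = [37.41 + 1.62]·95.03 = 3709 Pa.

ΔP ≈ 3709 Pa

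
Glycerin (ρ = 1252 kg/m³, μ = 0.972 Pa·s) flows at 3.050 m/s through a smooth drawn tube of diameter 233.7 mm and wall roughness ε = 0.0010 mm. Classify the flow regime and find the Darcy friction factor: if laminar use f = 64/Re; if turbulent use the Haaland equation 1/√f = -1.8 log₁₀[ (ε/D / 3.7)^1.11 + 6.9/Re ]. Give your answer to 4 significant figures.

f ≈ 0.06971

Re = ρVD/μ = 1252·3.05·0.2337/0.972 = 918.1.
Re < 2300 → laminar, so f = 64/Re = 0.06971 (roughness is irrelevant in laminar flow).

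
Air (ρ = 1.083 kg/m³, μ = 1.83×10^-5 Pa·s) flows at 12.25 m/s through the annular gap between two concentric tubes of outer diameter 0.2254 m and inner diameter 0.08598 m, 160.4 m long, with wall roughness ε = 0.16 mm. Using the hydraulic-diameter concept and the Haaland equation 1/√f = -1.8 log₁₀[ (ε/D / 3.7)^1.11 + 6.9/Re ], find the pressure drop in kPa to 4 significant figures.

ΔP ≈ 2.098 kPa

Hydraulic diameter D_h = 4A/P = D_o - D_i = 0.2254 - 0.08598 = 0.1394 m.
Re = ρVD_h/μ = 1.083·12.25·0.1394/1.83e-05 = 1.011e+05.
ε/D_h = 0.00016/0.1394 = 0.00115; Haaland gives 1/√f = -1.8 log₁₀[0.000128+6.83e-05] = 6.675, so f = 0.02245.
ΔP = f(L/D_h)(ρV²/2) = 0.02245·160.4/0.1394·81.26 = 2098 Pa.
ΔP = 2.098 kPa.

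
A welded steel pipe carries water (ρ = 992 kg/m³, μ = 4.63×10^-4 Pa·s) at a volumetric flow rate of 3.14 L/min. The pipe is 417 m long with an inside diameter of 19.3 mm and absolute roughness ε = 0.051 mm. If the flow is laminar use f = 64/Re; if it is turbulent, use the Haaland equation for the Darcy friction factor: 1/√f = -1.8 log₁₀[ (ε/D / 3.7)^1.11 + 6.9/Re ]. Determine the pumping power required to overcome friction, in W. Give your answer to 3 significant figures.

P ≈ 0.658 W

Q = 3.14 L/min = 3.14/60000 = 5.233e-05 m³/s.
Cross-sectional area A = πD²/4 = π(0.0193)²/4 = 0.0002926 m²; mean velocity V = Q/A = 5.233e-05/0.0002926 = 0.1789 m/s.
Reynolds number Re = ρVD/μ = 992 · 0.1789 · 0.0193 / 0.000463 = 7397.
Re > 4000 → turbulent. Relative roughness ε/D = 5.1e-05/0.0193 = 0.00264. Haaland: 1/√f = -1.8 log₁₀[(0.00264/3.7)^1.11 + 6.9/7397] = -1.8 log₁₀[0.000322 + 0.000933] = 5.223, so f = 0.03666.
Darcy-Weisbach: ΔP = f(L/D)(ρV²/2) = 0.03666·(417/0.0193)·(992·0.1789²/2) = 0.03666·2.161e+04·15.87 = 1.257e+04 Pa.
Pumping power P = QΔP = 5.233e-05·1.257e+04 = 0.6580 W = 0.658 W.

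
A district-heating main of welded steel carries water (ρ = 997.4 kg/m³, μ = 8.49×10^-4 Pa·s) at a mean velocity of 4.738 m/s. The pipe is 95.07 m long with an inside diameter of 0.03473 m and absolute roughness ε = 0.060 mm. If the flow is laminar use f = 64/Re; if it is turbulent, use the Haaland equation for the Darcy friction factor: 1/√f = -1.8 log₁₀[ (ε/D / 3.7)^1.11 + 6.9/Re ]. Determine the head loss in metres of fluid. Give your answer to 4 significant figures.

h_f ≈ 73.52 m

Reynolds number Re = ρVD/μ = 997.4 · 4.738 · 0.03473 / 0.000849 = 1.933e+05.
Re > 4000 → turbulent. Relative roughness ε/D = 6e-05/0.03473 = 0.00173. Haaland: 1/√f = -1.8 log₁₀[(0.00173/3.7)^1.11 + 6.9/1.933e+05] = -1.8 log₁₀[0.000201 + 3.57e-05] = 6.527, so f = 0.02347.
Darcy-Weisbach: ΔP = f(L/D)(ρV²/2) = 0.02347·(95.07/0.03473)·(997.4·4.738²/2) = 0.02347·2737·1.12e+04 = 7.194e+05 Pa.
Head loss h_f = ΔP/(ρg) = 7.194e+05/(997.4·9.81) = 73.52 m.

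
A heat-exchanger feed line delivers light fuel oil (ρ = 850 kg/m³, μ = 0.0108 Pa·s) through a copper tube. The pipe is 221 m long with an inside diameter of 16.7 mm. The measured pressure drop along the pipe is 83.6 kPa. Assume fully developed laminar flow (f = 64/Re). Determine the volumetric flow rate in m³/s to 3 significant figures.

Q ≈ 6.69×10^-5 m³/s

For laminar flow, f = 64/Re with Re = ρVD/μ, so Darcy-Weisbach reduces to ΔP = 32μLV/D². Solving for V: V = ΔP·D²/(32μL) = 8.36e+04·(0.0167)²/(32·0.0108·221) = 0.3053 m/s.
Check: Re = ρVD/μ = 850·0.3053·0.0167/0.0108 = 401.2 < 2300, so the laminar assumption holds.
Q = V·A = 0.3053·(π/4·0.0167²) = 6.686e-05 m³/s = 6.69×10^-5 m³/s.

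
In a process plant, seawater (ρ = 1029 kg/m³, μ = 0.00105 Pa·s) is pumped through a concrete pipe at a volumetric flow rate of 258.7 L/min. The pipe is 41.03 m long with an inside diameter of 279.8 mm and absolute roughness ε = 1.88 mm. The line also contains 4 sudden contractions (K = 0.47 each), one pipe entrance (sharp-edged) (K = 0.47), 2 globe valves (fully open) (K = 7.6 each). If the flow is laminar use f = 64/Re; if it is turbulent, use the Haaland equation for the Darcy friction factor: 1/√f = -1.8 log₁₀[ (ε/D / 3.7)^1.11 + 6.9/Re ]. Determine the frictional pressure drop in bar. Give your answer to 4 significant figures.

Q = 258.7 L/min = 258.7/60000 = 0.004312 m³/s.
Cross-sectional area A = πD²/4 = π(0.2798)²/4 = 0.06149 m²; mean velocity V = Q/A = 0.004312/0.06149 = 0.07012 m/s.
Reynolds number Re = ρVD/μ = 1029 · 0.07012 · 0.2798 / 0.00105 = 1.923e+04.
Re > 4000 → turbulent. Relative roughness ε/D = 0.00188/0.2798 = 0.00672. Haaland: 1/√f = -1.8 log₁₀[(0.00672/3.7)^1.11 + 6.9/1.923e+04] = -1.8 log₁₀[0.000907 + 0.000359] = 5.216, so f = 0.03676.
Total minor-loss coefficient ΣK = 4·0.47 + 1·0.47 + 2·7.6 = 17.5.
ΔP = [f·L/D + ΣK]·(ρV²/2) = [0.03676·41.03/0.2798 + 17.5]·(1029·0.07012²/2) = [5.39 + 17.5]·2.53 = 58.04 Pa.
ΔP = 58.04 Pa = 5.804×10^-4 bar.

ΔP ≈ 5.804×10^-4 bar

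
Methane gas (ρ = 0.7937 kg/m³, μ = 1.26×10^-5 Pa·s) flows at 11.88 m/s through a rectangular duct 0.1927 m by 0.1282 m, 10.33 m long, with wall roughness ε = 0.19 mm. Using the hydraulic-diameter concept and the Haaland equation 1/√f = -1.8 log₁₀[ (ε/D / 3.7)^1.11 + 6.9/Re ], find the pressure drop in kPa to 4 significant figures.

ΔP ≈ 0.08458 kPa

Hydraulic diameter D_h = 4A/P = 4·(0.1927·0.1282)/(2·(0.1927+0.1282)) = 0.09882/0.6418 = 0.154 m.
Re = ρVD_h/μ = 0.7937·11.88·0.154/1.26e-05 = 1.152e+05.
ε/D_h = 0.00019/0.154 = 0.00123; Haaland gives 1/√f = -1.8 log₁₀[0.000138+5.99e-05] = 6.665, so f = 0.02251.
ΔP = f(L/D_h)(ρV²/2) = 0.02251·10.33/0.154·56.01 = 84.58 Pa.
ΔP = 0.08458 kPa.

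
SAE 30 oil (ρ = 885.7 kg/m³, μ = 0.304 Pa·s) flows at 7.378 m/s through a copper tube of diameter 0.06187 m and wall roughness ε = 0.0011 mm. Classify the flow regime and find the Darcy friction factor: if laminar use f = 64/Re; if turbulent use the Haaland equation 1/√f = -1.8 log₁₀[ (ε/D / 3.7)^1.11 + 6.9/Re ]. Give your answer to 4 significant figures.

f ≈ 0.04812

Re = ρVD/μ = 885.7·7.378·0.06187/0.304 = 1330.
Re < 2300 → laminar, so f = 64/Re = 0.04812 (roughness is irrelevant in laminar flow).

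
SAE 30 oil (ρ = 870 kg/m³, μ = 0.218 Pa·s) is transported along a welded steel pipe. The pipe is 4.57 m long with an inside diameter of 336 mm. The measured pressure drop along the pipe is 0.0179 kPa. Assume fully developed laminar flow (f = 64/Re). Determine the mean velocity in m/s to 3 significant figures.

For laminar flow, f = 64/Re with Re = ρVD/μ, so Darcy-Weisbach reduces to ΔP = 32μLV/D². Solving for V: V = ΔP·D²/(32μL) = 17.9·(0.336)²/(32·0.218·4.57) = 0.06339 m/s.
Check: Re = ρVD/μ = 870·0.06339·0.336/0.218 = 85 < 2300, so the laminar assumption holds.

V ≈ 0.0634 m/s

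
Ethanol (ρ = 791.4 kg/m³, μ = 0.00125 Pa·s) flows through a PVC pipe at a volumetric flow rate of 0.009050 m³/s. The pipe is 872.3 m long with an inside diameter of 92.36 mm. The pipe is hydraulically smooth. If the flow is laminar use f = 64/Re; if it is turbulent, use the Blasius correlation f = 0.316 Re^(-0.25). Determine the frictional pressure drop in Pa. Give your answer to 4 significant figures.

Cross-sectional area A = πD²/4 = π(0.09236)²/4 = 0.0067 m²; mean velocity V = Q/A = 0.00905/0.0067 = 1.351 m/s.
Reynolds number Re = ρVD/μ = 791.4 · 1.351 · 0.09236 / 0.00125 = 7.899e+04.
Re > 4000 → turbulent. Smooth-pipe (Blasius): f = 0.316 Re^(-0.25) = 0.316/(7.899e+04)^0.25 = 0.01885.
Darcy-Weisbach: ΔP = f(L/D)(ρV²/2) = 0.01885·(872.3/0.09236)·(791.4·1.351²/2) = 0.01885·9445·722 = 1.285e+05 Pa.

ΔP ≈ 128500 Pa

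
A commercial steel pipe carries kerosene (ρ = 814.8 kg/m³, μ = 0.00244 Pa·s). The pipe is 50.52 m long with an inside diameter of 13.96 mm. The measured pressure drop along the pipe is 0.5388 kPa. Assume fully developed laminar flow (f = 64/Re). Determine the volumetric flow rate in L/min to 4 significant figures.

For laminar flow, f = 64/Re with Re = ρVD/μ, so Darcy-Weisbach reduces to ΔP = 32μLV/D². Solving for V: V = ΔP·D²/(32μL) = 538.8·(0.01396)²/(32·0.00244·50.52) = 0.02662 m/s.
Check: Re = ρVD/μ = 814.8·0.02662·0.01396/0.00244 = 124.1 < 2300, so the laminar assumption holds.
Q = V·A = 0.02662·(π/4·0.01396²) = 4.074e-06 m³/s = 0.2445 L/min.

Q ≈ 0.2445 L/min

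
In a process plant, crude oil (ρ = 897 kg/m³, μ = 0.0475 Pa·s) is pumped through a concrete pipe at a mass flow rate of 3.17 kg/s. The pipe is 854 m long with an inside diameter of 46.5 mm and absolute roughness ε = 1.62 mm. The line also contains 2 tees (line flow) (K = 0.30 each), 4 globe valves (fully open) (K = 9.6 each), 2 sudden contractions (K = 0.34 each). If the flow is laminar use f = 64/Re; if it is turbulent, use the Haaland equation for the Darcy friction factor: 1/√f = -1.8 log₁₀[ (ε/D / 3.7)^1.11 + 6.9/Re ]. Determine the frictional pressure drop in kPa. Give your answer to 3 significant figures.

ΔP ≈ 1330 kPa

A = πD²/4 = π(0.0465)²/4 = 0.001698 m²; mean velocity V = ṁ/(ρA) = 3.17/(897 · 0.001698) = 2.081 m/s.
Reynolds number Re = ρVD/μ = 897 · 2.081 · 0.0465 / 0.0475 = 1827.
Re < 2300 → laminar flow, so f = 64/Re = 64/1827 = 0.03502 (the turbulent correlation is not needed).
Total minor-loss coefficient ΣK = 2·0.3 + 4·9.6 + 2·0.34 = 39.7.
ΔP = [f·L/D + ΣK]·(ρV²/2) = [0.03502·854/0.0465 + 39.7]·(897·2.081²/2) = [643.2 + 39.7]·1942 = 1.326e+06 Pa.
ΔP = 1.326e+06 Pa = 1330 kPa.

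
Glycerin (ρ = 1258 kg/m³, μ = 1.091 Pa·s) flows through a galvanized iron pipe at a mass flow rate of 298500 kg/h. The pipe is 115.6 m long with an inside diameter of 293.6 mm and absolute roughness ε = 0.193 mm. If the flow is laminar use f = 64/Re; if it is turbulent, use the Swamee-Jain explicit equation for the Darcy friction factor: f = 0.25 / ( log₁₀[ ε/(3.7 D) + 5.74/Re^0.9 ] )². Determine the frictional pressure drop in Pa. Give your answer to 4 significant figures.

ṁ = 298500 kg/h = 298500/3600 = 82.92 kg/s.
A = πD²/4 = π(0.2936)²/4 = 0.0677 m²; mean velocity V = ṁ/(ρA) = 82.92/(1258 · 0.0677) = 0.9736 m/s.
Reynolds number Re = ρVD/μ = 1258 · 0.9736 · 0.2936 / 1.09 = 329.6.
Re < 2300 → laminar flow, so f = 64/Re = 64/329.6 = 0.1942 (the turbulent correlation is not needed).
Darcy-Weisbach: ΔP = f(L/D)(ρV²/2) = 0.1942·(115.6/0.2936)·(1258·0.9736²/2) = 0.1942·393.7·596.2 = 4.558e+04 Pa.

ΔP ≈ 45580 Pa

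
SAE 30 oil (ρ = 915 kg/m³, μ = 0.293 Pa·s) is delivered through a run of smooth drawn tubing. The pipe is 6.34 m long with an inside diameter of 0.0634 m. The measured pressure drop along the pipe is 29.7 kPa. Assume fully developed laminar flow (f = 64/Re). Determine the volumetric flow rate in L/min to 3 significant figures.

Q ≈ 380 L/min

For laminar flow, f = 64/Re with Re = ρVD/μ, so Darcy-Weisbach reduces to ΔP = 32μLV/D². Solving for V: V = ΔP·D²/(32μL) = 2.97e+04·(0.0634)²/(32·0.293·6.34) = 2.008 m/s.
Check: Re = ρVD/μ = 915·2.008·0.0634/0.293 = 397.6 < 2300, so the laminar assumption holds.
Q = V·A = 2.008·(π/4·0.0634²) = 0.00634 m³/s = 380 L/min.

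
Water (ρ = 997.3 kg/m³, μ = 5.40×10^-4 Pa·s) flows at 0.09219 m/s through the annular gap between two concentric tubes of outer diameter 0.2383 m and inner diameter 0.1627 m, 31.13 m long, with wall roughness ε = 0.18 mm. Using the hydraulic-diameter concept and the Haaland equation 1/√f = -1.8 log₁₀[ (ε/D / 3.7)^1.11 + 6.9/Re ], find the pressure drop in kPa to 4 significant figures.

ΔP ≈ 0.05660 kPa

Hydraulic diameter D_h = 4A/P = D_o - D_i = 0.2383 - 0.1627 = 0.0756 m.
Re = ρVD_h/μ = 997.3·0.09219·0.0756/0.00054 = 1.287e+04.
ε/D_h = 0.00018/0.0756 = 0.00238; Haaland gives 1/√f = -1.8 log₁₀[0.000287+0.000536] = 5.552, so f = 0.03244.
ΔP = f(L/D_h)(ρV²/2) = 0.03244·31.13/0.0756·4.238 = 56.6 Pa.
ΔP = 0.05660 kPa.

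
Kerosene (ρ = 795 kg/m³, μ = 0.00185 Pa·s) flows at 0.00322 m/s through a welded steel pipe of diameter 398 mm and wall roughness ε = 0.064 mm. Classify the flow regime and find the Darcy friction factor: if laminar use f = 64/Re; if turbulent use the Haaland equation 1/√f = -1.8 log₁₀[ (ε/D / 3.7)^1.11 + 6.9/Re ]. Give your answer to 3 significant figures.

f ≈ 0.116

Re = ρVD/μ = 795·0.00322·0.398/0.00185 = 550.7.
Re < 2300 → laminar, so f = 64/Re = 0.1162 (roughness is irrelevant in laminar flow).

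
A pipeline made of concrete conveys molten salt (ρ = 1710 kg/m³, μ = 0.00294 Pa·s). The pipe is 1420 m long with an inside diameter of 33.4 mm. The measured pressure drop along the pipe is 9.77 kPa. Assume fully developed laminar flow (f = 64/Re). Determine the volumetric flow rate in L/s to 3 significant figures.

Q ≈ 0.0715 L/s

For laminar flow, f = 64/Re with Re = ρVD/μ, so Darcy-Weisbach reduces to ΔP = 32μLV/D². Solving for V: V = ΔP·D²/(32μL) = 9770·(0.0334)²/(32·0.00294·1420) = 0.08158 m/s.
Check: Re = ρVD/μ = 1710·0.08158·0.0334/0.00294 = 1585 < 2300, so the laminar assumption holds.
Q = V·A = 0.08158·(π/4·0.0334²) = 7.148e-05 m³/s = 0.0715 L/s.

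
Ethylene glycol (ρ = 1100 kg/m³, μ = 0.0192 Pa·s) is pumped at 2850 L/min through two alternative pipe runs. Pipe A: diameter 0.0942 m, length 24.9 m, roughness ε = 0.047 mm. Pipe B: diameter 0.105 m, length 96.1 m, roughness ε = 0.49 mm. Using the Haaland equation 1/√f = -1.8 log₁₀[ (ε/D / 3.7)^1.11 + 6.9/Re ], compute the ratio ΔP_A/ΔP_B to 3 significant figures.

ΔP_A/ΔP_B ≈ 0.324

Pipe A: V = Q/A = 0.0475/0.006969 = 6.816 m/s; Re = 3.678e+04; ε/D = 0.000499; Haaland → f = 0.02351; ΔP_A = f(L/D)(ρV²/2) = 1.588e+05 Pa.
Pipe B: V = Q/A = 0.0475/0.008659 = 5.486 m/s; Re = 3.3e+04; ε/D = 0.00467; Haaland → f = 0.03234; ΔP_B = f(L/D)(ρV²/2) = 4.899e+05 Pa.
ΔP_A/ΔP_B = 1.588e+05/4.899e+05 = 0.324.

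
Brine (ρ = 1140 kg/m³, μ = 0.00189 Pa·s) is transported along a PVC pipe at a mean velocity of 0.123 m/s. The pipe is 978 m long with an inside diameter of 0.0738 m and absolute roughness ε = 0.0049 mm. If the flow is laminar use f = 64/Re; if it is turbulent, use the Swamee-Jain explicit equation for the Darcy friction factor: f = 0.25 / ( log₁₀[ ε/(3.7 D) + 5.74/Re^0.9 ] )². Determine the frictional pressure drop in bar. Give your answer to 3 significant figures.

ΔP ≈ 0.0422 bar

Reynolds number Re = ρVD/μ = 1140 · 0.123 · 0.0738 / 0.00189 = 5475.
Re > 4000 → turbulent. Relative roughness ε/D = 4.9e-06/0.0738 = 6.64e-05. Swamee-Jain: f = 0.25/(log₁₀[6.64e-05/3.7 + 5.74/5475^0.9])² = 0.25/(log₁₀[1.79e-05 + 0.00248])² = 0.25/(-2.603)² = 0.03691.
Darcy-Weisbach: ΔP = f(L/D)(ρV²/2) = 0.03691·(978/0.0738)·(1140·0.123²/2) = 0.03691·1.325e+04·8.624 = 4218 Pa.
ΔP = 4218 Pa = 0.0422 bar.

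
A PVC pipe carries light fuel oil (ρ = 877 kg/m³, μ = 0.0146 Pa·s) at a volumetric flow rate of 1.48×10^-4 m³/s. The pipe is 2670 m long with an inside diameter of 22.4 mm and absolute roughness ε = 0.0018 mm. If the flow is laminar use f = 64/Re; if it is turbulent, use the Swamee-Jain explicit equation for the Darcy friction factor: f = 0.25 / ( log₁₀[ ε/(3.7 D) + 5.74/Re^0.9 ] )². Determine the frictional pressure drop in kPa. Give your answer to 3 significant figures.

Cross-sectional area A = πD²/4 = π(0.0224)²/4 = 0.0003941 m²; mean velocity V = Q/A = 0.000148/0.0003941 = 0.3756 m/s.
Reynolds number Re = ρVD/μ = 877 · 0.3756 · 0.0224 / 0.0146 = 505.3.
Re < 2300 → laminar flow, so f = 64/Re = 64/505.3 = 0.1267 (the turbulent correlation is not needed).
Darcy-Weisbach: ΔP = f(L/D)(ρV²/2) = 0.1267·(2670/0.0224)·(877·0.3756²/2) = 0.1267·1.192e+05·61.85 = 9.337e+05 Pa.
ΔP = 9.337e+05 Pa = 934 kPa.

ΔP ≈ 934 kPa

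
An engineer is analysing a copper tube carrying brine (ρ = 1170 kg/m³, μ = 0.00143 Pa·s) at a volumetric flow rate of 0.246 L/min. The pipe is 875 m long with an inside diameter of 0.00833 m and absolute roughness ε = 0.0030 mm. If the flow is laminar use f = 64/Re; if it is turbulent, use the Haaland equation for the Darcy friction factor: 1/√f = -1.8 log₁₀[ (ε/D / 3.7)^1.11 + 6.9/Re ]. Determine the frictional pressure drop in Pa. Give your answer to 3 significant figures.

ΔP ≈ 43400 Pa

Q = 0.246 L/min = 0.246/60000 = 4.1e-06 m³/s.
Cross-sectional area A = πD²/4 = π(0.00833)²/4 = 5.45e-05 m²; mean velocity V = Q/A = 4.1e-06/5.45e-05 = 0.07523 m/s.
Reynolds number Re = ρVD/μ = 1170 · 0.07523 · 0.00833 / 0.00143 = 512.7.
Re < 2300 → laminar flow, so f = 64/Re = 64/512.7 = 0.1248 (the turbulent correlation is not needed).
Darcy-Weisbach: ΔP = f(L/D)(ρV²/2) = 0.1248·(875/0.00833)·(1170·0.07523²/2) = 0.1248·1.05e+05·3.311 = 4.341e+04 Pa.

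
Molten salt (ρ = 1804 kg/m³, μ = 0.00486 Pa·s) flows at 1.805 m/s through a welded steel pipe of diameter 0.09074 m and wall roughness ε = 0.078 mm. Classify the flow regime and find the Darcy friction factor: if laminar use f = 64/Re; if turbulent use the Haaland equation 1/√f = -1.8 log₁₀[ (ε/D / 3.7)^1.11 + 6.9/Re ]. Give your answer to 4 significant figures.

Re = ρVD/μ = 1804·1.805·0.09074/0.00486 = 6.08e+04.
Re > 4000 → turbulent. ε/D = 7.8e-05/0.09074 = 0.00086; Haaland: 1/√f = -1.8 log₁₀[9.25e-05 + 0.000113] = 6.635, so f = 0.02272.

f ≈ 0.02272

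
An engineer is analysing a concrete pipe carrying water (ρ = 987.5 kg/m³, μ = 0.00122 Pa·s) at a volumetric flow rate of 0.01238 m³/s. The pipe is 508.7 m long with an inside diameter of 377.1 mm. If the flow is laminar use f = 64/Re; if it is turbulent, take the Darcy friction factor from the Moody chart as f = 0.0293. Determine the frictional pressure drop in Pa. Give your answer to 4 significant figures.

Cross-sectional area A = πD²/4 = π(0.3771)²/4 = 0.1117 m²; mean velocity V = Q/A = 0.01238/0.1117 = 0.1108 m/s.
Reynolds number Re = ρVD/μ = 987.5 · 0.1108 · 0.3771 / 0.00122 = 3.383e+04.
Re > 4000 → turbulent; use the Moody-chart value f = 0.0293.
Darcy-Weisbach: ΔP = f(L/D)(ρV²/2) = 0.0293·(508.7/0.3771)·(987.5·0.1108²/2) = 0.0293·1349·6.067 = 239.8 Pa.

ΔP ≈ 239.8 Pa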